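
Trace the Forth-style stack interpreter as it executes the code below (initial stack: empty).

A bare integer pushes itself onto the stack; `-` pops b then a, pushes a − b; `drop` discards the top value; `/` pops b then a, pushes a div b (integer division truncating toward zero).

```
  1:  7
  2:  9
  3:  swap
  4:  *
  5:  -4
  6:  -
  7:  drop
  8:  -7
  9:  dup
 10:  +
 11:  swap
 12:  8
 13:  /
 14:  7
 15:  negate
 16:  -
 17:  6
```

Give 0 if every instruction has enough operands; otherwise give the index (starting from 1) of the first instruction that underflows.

7    : [7]
9    : [7, 9]
swap : [9, 7]
*    : [63]
-4   : [63, -4]
-    : [67]
drop : []
-7   : [-7]
dup  : [-7, -7]
+    : [-14]
swap  — needs 2 operands, stack has 1 → underflow

11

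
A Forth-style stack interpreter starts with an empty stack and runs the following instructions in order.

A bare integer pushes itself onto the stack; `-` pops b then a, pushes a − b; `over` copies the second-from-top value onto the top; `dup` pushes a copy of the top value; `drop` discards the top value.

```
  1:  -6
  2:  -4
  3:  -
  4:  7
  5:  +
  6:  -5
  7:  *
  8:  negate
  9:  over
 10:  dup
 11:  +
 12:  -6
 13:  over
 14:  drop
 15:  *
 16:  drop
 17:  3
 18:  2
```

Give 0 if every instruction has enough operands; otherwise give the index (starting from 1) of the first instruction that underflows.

-6     -> [-6]
-4     -> [-6, -4]
-      -> [-2]
7      -> [-2, 7]
+      -> [5]
-5     -> [5, -5]
*      -> [-25]
negate -> [25]
over  — needs 2 operands, stack has 1 → underflow

9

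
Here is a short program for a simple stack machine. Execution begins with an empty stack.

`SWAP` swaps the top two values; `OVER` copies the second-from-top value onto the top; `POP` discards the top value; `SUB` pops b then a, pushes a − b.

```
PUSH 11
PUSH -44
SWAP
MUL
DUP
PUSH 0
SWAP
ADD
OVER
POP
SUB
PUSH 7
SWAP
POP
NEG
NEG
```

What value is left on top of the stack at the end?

7

PUSH 11  -> 11
PUSH -44 -> 11 -44
SWAP     -> -44 11
MUL      -> -484
DUP      -> -484 -484
PUSH 0   -> -484 -484 0
SWAP     -> -484 0 -484
ADD      -> -484 -484
OVER     -> -484 -484 -484
POP      -> -484 -484
SUB      -> 0
PUSH 7   -> 0 7
SWAP     -> 7 0
POP      -> 7
NEG      -> -7
NEG      -> 7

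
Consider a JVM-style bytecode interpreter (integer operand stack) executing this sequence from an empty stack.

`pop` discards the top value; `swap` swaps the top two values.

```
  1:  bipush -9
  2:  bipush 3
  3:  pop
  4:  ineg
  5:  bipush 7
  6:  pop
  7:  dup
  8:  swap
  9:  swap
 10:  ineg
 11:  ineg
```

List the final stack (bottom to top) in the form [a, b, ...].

bipush -9 → [-9]
bipush 3  → [-9, 3]
pop       → [-9]
ineg      → [9]
bipush 7  → [9, 7]
pop       → [9]
dup       → [9, 9]
swap      → [9, 9]
swap      → [9, 9]
ineg      → [9, -9]
ineg      → [9, 9]

[9, 9]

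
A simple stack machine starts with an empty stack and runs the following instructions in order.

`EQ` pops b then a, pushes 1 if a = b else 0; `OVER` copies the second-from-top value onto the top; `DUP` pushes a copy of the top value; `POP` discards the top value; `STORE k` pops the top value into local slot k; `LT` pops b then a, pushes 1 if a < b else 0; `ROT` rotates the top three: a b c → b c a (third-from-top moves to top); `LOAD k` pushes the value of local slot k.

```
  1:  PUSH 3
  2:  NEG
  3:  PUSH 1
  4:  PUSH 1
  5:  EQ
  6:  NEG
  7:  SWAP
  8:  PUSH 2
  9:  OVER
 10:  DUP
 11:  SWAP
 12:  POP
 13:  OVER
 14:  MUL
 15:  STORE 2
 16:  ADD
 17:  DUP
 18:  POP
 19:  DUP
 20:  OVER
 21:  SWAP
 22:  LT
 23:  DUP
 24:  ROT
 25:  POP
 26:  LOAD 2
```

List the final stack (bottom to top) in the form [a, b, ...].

[-1, 0, 0, -6]

PUSH 3   [3]
NEG      [-3]
PUSH 1   [-3, 1]
PUSH 1   [-3, 1, 1]
EQ       [-3, 1]
NEG      [-3, -1]
SWAP     [-1, -3]
PUSH 2   [-1, -3, 2]
OVER     [-1, -3, 2, -3]
DUP      [-1, -3, 2, -3, -3]
SWAP     [-1, -3, 2, -3, -3]
POP      [-1, -3, 2, -3]
OVER     [-1, -3, 2, -3, 2]
MUL      [-1, -3, 2, -6]
STORE 2  [-1, -3, 2]
ADD      [-1, -1]
DUP      [-1, -1, -1]
POP      [-1, -1]
DUP      [-1, -1, -1]
OVER     [-1, -1, -1, -1]
SWAP     [-1, -1, -1, -1]
LT       [-1, -1, 0]
DUP      [-1, -1, 0, 0]
ROT      [-1, 0, 0, -1]
POP      [-1, 0, 0]
LOAD 2   [-1, 0, 0, -6]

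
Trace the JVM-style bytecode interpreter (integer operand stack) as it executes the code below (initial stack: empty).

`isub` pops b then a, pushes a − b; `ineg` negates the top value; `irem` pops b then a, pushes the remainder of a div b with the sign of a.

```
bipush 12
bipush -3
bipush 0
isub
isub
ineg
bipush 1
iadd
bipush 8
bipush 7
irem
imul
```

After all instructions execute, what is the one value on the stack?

-14

bipush 12 → 12
bipush -3 → 12 -3
bipush 0  → 12 -3 0
isub      → 12 -3
isub      → 15
ineg      → -15
bipush 1  → -15 1
iadd      → -14
bipush 8  → -14 8
bipush 7  → -14 8 7
irem      → -14 1
imul      → -14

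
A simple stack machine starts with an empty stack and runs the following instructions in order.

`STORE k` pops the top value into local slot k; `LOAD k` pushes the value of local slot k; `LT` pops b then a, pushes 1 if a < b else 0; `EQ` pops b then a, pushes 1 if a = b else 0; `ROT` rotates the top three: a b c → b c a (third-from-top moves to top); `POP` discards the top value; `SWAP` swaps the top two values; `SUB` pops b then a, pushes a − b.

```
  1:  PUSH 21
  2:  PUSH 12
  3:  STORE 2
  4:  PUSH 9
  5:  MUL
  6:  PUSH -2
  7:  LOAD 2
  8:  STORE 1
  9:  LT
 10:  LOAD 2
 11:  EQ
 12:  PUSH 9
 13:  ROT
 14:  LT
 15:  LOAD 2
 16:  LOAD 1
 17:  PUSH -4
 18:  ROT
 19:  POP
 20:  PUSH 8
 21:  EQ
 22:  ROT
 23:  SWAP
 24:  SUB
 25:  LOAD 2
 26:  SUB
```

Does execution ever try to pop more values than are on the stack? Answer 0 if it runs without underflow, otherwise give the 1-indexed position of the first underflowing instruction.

PUSH 21  [21]
PUSH 12  [21, 12]
STORE 2  [21]
PUSH 9   [21, 9]
MUL      [189]
PUSH -2  [189, -2]
LOAD 2   [189, -2, 12]
STORE 1  [189, -2]
LT       [0]
LOAD 2   [0, 12]
EQ       [0]
PUSH 9   [0, 9]
ROT  — needs 3 operands, stack has 2 → underflow

13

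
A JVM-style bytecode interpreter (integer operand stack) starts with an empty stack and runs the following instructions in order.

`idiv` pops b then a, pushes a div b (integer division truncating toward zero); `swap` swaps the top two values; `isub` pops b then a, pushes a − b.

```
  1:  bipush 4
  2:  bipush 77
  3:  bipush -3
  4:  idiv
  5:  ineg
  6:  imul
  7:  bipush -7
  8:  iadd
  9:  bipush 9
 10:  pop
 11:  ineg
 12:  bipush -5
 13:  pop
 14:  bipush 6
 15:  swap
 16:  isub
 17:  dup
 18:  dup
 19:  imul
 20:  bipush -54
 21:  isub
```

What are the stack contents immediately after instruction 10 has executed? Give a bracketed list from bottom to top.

bipush 4   [4]
bipush 77  [4, 77]
bipush -3  [4, 77, -3]
idiv       [4, -25]
ineg       [4, 25]
imul       [100]
bipush -7  [100, -7]
iadd       [93]
bipush 9   [93, 9]
pop        [93]

[93]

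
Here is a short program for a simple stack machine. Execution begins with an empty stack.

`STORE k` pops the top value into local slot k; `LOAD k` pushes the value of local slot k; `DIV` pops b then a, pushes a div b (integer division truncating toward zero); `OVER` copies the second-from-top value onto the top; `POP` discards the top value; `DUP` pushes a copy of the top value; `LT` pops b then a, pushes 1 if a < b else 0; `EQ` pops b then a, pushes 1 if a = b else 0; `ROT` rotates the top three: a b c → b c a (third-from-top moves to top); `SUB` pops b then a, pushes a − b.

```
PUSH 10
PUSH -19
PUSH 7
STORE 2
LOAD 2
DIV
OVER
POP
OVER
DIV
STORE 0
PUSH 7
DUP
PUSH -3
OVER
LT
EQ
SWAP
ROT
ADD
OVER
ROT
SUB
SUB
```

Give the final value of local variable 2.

7

PUSH 10  → [10]
PUSH -19 → [10, -19]
PUSH 7   → [10, -19, 7]
STORE 2  → [10, -19]
LOAD 2   → [10, -19, 7]
DIV      → [10, -2]
OVER     → [10, -2, 10]
POP      → [10, -2]
OVER     → [10, -2, 10]
DIV      → [10, 0]
STORE 0  → [10]
PUSH 7   → [10, 7]
DUP      → [10, 7, 7]
PUSH -3  → [10, 7, 7, -3]
OVER     → [10, 7, 7, -3, 7]
LT       → [10, 7, 7, 1]
EQ       → [10, 7, 0]
SWAP     → [10, 0, 7]
ROT      → [0, 7, 10]
ADD      → [0, 17]
OVER     → [0, 17, 0]
ROT      → [17, 0, 0]
SUB      → [17, 0]
SUB      → [17]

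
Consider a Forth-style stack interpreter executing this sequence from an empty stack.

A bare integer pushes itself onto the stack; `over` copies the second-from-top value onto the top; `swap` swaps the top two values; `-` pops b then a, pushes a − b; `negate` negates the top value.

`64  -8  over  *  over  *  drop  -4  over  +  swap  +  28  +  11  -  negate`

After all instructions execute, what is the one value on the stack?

64     → 64
-8     → 64 -8
over   → 64 -8 64
*      → 64 -512
over   → 64 -512 64
*      → 64 -32768
drop   → 64
-4     → 64 -4
over   → 64 -4 64
+      → 64 60
swap   → 60 64
+      → 124
28     → 124 28
+      → 152
11     → 152 11
-      → 141
negate → -141

-141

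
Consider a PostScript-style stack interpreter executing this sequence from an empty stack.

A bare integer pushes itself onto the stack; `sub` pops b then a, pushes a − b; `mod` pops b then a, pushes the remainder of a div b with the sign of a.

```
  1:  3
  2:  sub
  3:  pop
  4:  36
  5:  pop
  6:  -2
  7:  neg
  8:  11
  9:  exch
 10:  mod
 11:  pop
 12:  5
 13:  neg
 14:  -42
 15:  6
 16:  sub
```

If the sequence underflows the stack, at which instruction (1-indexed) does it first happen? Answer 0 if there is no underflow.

3 -> 3
sub  — needs 2 operands, stack has 1 → underflow

2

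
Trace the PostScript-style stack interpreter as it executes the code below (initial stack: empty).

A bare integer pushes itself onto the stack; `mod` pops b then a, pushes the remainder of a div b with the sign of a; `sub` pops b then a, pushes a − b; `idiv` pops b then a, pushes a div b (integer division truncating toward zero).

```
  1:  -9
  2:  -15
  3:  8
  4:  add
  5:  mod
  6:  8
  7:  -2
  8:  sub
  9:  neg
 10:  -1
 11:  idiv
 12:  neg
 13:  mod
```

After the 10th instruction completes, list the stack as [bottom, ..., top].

-9  → -9
-15 → -9 -15
8   → -9 -15 8
add → -9 -7
mod → -2
8   → -2 8
-2  → -2 8 -2
sub → -2 10
neg → -2 -10
-1  → -2 -10 -1

[-2, -10, -1]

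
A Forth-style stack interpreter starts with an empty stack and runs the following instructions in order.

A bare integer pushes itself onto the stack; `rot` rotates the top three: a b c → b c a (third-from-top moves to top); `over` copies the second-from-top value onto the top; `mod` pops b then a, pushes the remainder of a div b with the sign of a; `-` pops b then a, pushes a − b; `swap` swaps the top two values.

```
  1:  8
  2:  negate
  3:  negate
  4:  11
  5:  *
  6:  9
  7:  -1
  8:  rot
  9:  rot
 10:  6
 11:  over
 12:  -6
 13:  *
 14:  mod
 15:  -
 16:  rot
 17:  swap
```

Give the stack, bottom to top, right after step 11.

[-1, 88, 9, 6, 9]

8       [8]
negate  [-8]
negate  [8]
11      [8, 11]
*       [88]
9       [88, 9]
-1      [88, 9, -1]
rot     [9, -1, 88]
rot     [-1, 88, 9]
6       [-1, 88, 9, 6]
over    [-1, 88, 9, 6, 9]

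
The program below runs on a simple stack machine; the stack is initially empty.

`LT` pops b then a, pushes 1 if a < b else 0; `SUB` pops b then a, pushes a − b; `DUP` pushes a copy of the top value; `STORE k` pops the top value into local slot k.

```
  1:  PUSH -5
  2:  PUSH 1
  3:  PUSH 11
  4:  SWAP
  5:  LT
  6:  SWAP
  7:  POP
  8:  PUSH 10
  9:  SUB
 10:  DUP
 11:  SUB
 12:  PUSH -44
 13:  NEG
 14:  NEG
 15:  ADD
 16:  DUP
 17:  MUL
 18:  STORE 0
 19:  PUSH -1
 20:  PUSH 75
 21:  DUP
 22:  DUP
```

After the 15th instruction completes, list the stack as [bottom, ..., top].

PUSH -5   -5
PUSH 1    -5 1
PUSH 11   -5 1 11
SWAP      -5 11 1
LT        -5 0
SWAP      0 -5
POP       0
PUSH 10   0 10
SUB       -10
DUP       -10 -10
SUB       0
PUSH -44  0 -44
NEG       0 44
NEG       0 -44
ADD       -44

[-44]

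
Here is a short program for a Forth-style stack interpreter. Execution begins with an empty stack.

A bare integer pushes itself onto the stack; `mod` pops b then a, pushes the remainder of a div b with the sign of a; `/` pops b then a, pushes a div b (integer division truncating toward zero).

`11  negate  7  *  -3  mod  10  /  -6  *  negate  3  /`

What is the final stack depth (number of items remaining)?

11     : 11
negate : -11
7      : -11 7
*      : -77
-3     : -77 -3
mod    : -2
10     : -2 10
/      : 0
-6     : 0 -6
*      : 0
negate : 0
3      : 0 3
/      : 0

1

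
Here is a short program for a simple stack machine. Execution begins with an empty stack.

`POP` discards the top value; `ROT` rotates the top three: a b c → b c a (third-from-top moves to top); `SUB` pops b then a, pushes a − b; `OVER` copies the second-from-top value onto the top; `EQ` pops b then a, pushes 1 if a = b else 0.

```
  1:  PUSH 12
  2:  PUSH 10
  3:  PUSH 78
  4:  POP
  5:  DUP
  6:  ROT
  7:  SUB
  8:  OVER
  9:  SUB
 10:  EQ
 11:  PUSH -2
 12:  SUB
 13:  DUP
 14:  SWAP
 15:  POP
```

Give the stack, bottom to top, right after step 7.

[10, -2]

PUSH 12  12
PUSH 10  12 10
PUSH 78  12 10 78
POP      12 10
DUP      12 10 10
ROT      10 10 12
SUB      10 -2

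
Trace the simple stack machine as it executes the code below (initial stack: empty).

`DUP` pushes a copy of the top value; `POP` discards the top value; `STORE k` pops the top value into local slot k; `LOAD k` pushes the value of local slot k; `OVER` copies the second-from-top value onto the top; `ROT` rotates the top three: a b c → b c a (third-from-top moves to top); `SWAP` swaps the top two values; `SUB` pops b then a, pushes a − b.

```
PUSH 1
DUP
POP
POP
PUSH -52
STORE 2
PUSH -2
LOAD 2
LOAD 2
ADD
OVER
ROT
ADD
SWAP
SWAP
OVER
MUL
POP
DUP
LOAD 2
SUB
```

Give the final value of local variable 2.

-52

PUSH 1   -> 1
DUP      -> 1 1
POP      -> 1
POP      -> (empty)
PUSH -52 -> -52
STORE 2  -> (empty)
PUSH -2  -> -2
LOAD 2   -> -2 -52
LOAD 2   -> -2 -52 -52
ADD      -> -2 -104
OVER     -> -2 -104 -2
ROT      -> -104 -2 -2
ADD      -> -104 -4
SWAP     -> -4 -104
SWAP     -> -104 -4
OVER     -> -104 -4 -104
MUL      -> -104 416
POP      -> -104
DUP      -> -104 -104
LOAD 2   -> -104 -104 -52
SUB      -> -104 -52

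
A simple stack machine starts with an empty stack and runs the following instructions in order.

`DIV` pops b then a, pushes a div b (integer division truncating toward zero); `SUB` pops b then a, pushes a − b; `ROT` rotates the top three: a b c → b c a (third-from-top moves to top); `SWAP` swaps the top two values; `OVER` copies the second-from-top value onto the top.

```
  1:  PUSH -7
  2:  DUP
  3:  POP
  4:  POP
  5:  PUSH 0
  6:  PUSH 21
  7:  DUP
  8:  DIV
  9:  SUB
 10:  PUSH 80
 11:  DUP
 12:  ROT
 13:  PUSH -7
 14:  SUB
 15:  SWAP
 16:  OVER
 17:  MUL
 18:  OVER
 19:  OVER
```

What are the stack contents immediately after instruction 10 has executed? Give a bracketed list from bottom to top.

PUSH -7 : [-7]
DUP     : [-7, -7]
POP     : [-7]
POP     : []
PUSH 0  : [0]
PUSH 21 : [0, 21]
DUP     : [0, 21, 21]
DIV     : [0, 1]
SUB     : [-1]
PUSH 80 : [-1, 80]

[-1, 80]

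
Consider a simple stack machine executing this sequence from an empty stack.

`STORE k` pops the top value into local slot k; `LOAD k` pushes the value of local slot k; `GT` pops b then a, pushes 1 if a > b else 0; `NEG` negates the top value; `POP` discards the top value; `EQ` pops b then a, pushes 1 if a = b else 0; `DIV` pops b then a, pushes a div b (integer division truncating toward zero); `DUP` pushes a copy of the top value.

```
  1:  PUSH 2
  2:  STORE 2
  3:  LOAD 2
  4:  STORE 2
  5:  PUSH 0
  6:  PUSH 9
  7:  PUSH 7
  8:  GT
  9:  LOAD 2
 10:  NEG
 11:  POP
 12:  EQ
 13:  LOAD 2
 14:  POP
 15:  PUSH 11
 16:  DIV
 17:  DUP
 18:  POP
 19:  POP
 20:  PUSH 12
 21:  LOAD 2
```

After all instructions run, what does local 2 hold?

2

PUSH 2  : [2]
STORE 2 : []
LOAD 2  : [2]
STORE 2 : []
PUSH 0  : [0]
PUSH 9  : [0, 9]
PUSH 7  : [0, 9, 7]
GT      : [0, 1]
LOAD 2  : [0, 1, 2]
NEG     : [0, 1, -2]
POP     : [0, 1]
EQ      : [0]
LOAD 2  : [0, 2]
POP     : [0]
PUSH 11 : [0, 11]
DIV     : [0]
DUP     : [0, 0]
POP     : [0]
POP     : []
PUSH 12 : [12]
LOAD 2  : [12, 2]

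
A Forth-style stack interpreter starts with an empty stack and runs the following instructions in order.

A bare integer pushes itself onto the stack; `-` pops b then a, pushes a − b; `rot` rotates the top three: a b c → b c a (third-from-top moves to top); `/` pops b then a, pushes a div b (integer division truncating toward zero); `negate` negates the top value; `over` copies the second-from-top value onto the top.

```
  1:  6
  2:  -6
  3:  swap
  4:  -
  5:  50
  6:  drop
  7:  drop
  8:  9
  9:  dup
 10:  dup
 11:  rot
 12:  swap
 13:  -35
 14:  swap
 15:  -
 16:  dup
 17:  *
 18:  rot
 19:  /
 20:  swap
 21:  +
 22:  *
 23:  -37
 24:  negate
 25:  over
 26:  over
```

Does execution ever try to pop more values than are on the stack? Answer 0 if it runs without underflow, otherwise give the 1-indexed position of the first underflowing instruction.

6    : 6
-6   : 6 -6
swap : -6 6
-    : -12
50   : -12 50
drop : -12
drop : (empty)
9    : 9
dup  : 9 9
dup  : 9 9 9
rot  : 9 9 9
swap : 9 9 9
-35  : 9 9 9 -35
swap : 9 9 -35 9
-    : 9 9 -44
dup  : 9 9 -44 -44
*    : 9 9 1936
rot  : 9 1936 9
/    : 9 215
swap : 215 9
+    : 224
*  — needs 2 operands, stack has 1 → underflow

22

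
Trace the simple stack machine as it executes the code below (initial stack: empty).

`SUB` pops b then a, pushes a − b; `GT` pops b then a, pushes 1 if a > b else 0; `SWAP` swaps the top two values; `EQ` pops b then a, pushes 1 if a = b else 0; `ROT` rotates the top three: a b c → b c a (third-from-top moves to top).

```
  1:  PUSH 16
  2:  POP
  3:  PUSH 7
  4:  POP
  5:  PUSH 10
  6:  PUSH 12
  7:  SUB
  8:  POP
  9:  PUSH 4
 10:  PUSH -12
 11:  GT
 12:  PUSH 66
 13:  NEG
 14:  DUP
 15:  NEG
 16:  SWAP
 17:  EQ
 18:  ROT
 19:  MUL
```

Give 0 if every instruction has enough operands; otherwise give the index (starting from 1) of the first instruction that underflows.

PUSH 16  : [16]
POP      : []
PUSH 7   : [7]
POP      : []
PUSH 10  : [10]
PUSH 12  : [10, 12]
SUB      : [-2]
POP      : []
PUSH 4   : [4]
PUSH -12 : [4, -12]
GT       : [1]
PUSH 66  : [1, 66]
NEG      : [1, -66]
DUP      : [1, -66, -66]
NEG      : [1, -66, 66]
SWAP     : [1, 66, -66]
EQ       : [1, 0]
ROT  — needs 3 operands, stack has 2 → underflow

18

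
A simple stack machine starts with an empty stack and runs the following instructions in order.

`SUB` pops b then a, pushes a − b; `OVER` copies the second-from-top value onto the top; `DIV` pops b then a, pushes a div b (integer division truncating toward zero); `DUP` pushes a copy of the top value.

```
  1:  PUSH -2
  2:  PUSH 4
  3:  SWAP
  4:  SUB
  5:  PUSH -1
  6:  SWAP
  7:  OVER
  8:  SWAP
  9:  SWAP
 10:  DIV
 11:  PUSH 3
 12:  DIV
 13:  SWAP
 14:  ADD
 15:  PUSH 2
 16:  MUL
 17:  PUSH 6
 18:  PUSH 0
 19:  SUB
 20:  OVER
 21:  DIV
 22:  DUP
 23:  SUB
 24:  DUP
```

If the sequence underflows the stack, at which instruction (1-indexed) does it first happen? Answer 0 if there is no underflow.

0

PUSH -2 → -2
PUSH 4  → -2 4
SWAP    → 4 -2
SUB     → 6
PUSH -1 → 6 -1
SWAP    → -1 6
OVER    → -1 6 -1
SWAP    → -1 -1 6
SWAP    → -1 6 -1
DIV     → -1 -6
PUSH 3  → -1 -6 3
DIV     → -1 -2
SWAP    → -2 -1
ADD     → -3
PUSH 2  → -3 2
MUL     → -6
PUSH 6  → -6 6
PUSH 0  → -6 6 0
SUB     → -6 6
OVER    → -6 6 -6
DIV     → -6 -1
DUP     → -6 -1 -1
SUB     → -6 0
DUP     → -6 0 0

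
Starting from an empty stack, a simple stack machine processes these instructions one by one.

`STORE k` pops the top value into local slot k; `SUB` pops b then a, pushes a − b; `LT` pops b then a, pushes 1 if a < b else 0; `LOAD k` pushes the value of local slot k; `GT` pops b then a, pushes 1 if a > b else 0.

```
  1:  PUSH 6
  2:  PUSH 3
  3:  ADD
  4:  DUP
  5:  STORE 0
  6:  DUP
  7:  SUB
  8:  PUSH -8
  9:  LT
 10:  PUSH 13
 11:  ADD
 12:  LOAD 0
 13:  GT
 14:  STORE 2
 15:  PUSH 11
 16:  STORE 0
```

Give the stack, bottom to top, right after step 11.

PUSH 6  → [6]
PUSH 3  → [6, 3]
ADD     → [9]
DUP     → [9, 9]
STORE 0 → [9]
DUP     → [9, 9]
SUB     → [0]
PUSH -8 → [0, -8]
LT      → [0]
PUSH 13 → [0, 13]
ADD     → [13]

[13]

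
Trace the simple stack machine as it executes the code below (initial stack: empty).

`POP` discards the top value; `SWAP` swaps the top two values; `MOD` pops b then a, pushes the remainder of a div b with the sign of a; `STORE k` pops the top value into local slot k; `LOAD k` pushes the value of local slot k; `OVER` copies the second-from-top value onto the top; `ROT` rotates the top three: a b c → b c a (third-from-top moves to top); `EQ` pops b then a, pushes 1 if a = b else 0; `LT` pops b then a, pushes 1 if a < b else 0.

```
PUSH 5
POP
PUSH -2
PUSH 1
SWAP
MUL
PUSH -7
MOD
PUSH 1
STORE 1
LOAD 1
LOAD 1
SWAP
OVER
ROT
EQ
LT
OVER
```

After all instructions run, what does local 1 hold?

1

PUSH 5  -> 5
POP     -> (empty)
PUSH -2 -> -2
PUSH 1  -> -2 1
SWAP    -> 1 -2
MUL     -> -2
PUSH -7 -> -2 -7
MOD     -> -2
PUSH 1  -> -2 1
STORE 1 -> -2
LOAD 1  -> -2 1
LOAD 1  -> -2 1 1
SWAP    -> -2 1 1
OVER    -> -2 1 1 1
ROT     -> -2 1 1 1
EQ      -> -2 1 1
LT      -> -2 0
OVER    -> -2 0 -2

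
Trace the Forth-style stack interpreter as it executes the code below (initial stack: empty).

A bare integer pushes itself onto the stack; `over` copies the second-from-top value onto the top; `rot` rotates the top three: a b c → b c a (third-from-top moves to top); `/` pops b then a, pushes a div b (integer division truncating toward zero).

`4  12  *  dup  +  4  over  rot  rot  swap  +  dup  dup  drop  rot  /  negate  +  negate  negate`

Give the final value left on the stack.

4      → [4]
12     → [4, 12]
*      → [48]
dup    → [48, 48]
+      → [96]
4      → [96, 4]
over   → [96, 4, 96]
rot    → [4, 96, 96]
rot    → [96, 96, 4]
swap   → [96, 4, 96]
+      → [96, 100]
dup    → [96, 100, 100]
dup    → [96, 100, 100, 100]
drop   → [96, 100, 100]
rot    → [100, 100, 96]
/      → [100, 1]
negate → [100, -1]
+      → [99]
negate → [-99]
negate → [99]

99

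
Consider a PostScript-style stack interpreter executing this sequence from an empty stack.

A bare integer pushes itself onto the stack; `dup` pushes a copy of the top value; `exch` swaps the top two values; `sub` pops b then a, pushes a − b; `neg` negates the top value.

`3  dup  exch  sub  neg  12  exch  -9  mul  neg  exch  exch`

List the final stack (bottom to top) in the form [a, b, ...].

3    → 3
dup  → 3 3
exch → 3 3
sub  → 0
neg  → 0
12   → 0 12
exch → 12 0
-9   → 12 0 -9
mul  → 12 0
neg  → 12 0
exch → 0 12
exch → 12 0

[12, 0]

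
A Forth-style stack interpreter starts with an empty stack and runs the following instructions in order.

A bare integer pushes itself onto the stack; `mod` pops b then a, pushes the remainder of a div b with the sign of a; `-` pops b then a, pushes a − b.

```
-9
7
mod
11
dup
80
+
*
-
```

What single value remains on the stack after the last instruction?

-9   [-9]
7    [-9, 7]
mod  [-2]
11   [-2, 11]
dup  [-2, 11, 11]
80   [-2, 11, 11, 80]
+    [-2, 11, 91]
*    [-2, 1001]
-    [-1003]

-1003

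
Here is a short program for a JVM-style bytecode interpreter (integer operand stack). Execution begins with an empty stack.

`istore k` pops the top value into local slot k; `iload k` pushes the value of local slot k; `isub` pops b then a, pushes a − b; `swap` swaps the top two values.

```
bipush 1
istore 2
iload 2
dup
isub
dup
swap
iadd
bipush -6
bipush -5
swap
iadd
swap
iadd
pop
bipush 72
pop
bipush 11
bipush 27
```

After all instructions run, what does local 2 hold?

bipush 1   [1]
istore 2   []
iload 2    [1]
dup        [1, 1]
isub       [0]
dup        [0, 0]
swap       [0, 0]
iadd       [0]
bipush -6  [0, -6]
bipush -5  [0, -6, -5]
swap       [0, -5, -6]
iadd       [0, -11]
swap       [-11, 0]
iadd       [-11]
pop        []
bipush 72  [72]
pop        []
bipush 11  [11]
bipush 27  [11, 27]

1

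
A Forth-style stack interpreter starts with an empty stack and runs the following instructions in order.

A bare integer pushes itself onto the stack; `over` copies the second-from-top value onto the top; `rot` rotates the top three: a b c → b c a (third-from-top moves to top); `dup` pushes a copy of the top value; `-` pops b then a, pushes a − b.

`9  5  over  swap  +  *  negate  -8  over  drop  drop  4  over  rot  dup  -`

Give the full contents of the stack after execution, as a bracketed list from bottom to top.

[4, -126, 0]

9      -> [9]
5      -> [9, 5]
over   -> [9, 5, 9]
swap   -> [9, 9, 5]
+      -> [9, 14]
*      -> [126]
negate -> [-126]
-8     -> [-126, -8]
over   -> [-126, -8, -126]
drop   -> [-126, -8]
drop   -> [-126]
4      -> [-126, 4]
over   -> [-126, 4, -126]
rot    -> [4, -126, -126]
dup    -> [4, -126, -126, -126]
-      -> [4, -126, 0]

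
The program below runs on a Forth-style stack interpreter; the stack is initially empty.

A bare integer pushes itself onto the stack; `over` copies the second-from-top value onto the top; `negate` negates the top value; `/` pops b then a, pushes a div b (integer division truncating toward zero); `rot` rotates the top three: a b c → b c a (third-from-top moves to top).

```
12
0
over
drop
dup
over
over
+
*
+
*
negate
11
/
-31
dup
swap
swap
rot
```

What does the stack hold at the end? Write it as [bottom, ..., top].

12     -> [12]
0      -> [12, 0]
over   -> [12, 0, 12]
drop   -> [12, 0]
dup    -> [12, 0, 0]
over   -> [12, 0, 0, 0]
over   -> [12, 0, 0, 0, 0]
+      -> [12, 0, 0, 0]
*      -> [12, 0, 0]
+      -> [12, 0]
*      -> [0]
negate -> [0]
11     -> [0, 11]
/      -> [0]
-31    -> [0, -31]
dup    -> [0, -31, -31]
swap   -> [0, -31, -31]
swap   -> [0, -31, -31]
rot    -> [-31, -31, 0]

[-31, -31, 0]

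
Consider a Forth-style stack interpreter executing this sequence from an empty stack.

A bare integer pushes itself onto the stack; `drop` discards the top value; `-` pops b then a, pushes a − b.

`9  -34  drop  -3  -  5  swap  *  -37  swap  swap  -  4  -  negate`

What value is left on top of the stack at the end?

9       9
-34     9 -34
drop    9
-3      9 -3
-       12
5       12 5
swap    5 12
*       60
-37     60 -37
swap    -37 60
swap    60 -37
-       97
4       97 4
-       93
negate  -93

-93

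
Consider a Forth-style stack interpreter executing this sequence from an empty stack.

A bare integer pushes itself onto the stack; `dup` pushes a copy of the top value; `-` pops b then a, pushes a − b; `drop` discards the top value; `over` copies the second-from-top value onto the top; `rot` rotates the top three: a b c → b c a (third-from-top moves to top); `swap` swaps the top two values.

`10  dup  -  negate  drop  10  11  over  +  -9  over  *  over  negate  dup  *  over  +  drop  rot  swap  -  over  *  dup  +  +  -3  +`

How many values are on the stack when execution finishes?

1

10     -> 10
dup    -> 10 10
-      -> 0
negate -> 0
drop   -> (empty)
10     -> 10
11     -> 10 11
over   -> 10 11 10
+      -> 10 21
-9     -> 10 21 -9
over   -> 10 21 -9 21
*      -> 10 21 -189
over   -> 10 21 -189 21
negate -> 10 21 -189 -21
dup    -> 10 21 -189 -21 -21
*      -> 10 21 -189 441
over   -> 10 21 -189 441 -189
+      -> 10 21 -189 252
drop   -> 10 21 -189
rot    -> 21 -189 10
swap   -> 21 10 -189
-      -> 21 199
over   -> 21 199 21
*      -> 21 4179
dup    -> 21 4179 4179
+      -> 21 8358
+      -> 8379
-3     -> 8379 -3
+      -> 8376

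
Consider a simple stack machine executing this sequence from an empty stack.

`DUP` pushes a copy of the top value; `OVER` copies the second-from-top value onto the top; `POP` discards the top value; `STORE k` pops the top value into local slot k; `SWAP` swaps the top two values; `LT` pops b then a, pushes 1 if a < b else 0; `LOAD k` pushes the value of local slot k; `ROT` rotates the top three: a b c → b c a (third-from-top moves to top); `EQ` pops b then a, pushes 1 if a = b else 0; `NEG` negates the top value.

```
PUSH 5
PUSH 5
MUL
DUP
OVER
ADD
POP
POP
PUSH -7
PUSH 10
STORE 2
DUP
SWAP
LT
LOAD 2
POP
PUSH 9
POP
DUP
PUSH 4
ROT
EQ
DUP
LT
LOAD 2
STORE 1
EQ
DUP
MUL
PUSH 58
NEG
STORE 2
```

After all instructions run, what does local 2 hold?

PUSH 5  → 5
PUSH 5  → 5 5
MUL     → 25
DUP     → 25 25
OVER    → 25 25 25
ADD     → 25 50
POP     → 25
POP     → (empty)
PUSH -7 → -7
PUSH 10 → -7 10
STORE 2 → -7
DUP     → -7 -7
SWAP    → -7 -7
LT      → 0
LOAD 2  → 0 10
POP     → 0
PUSH 9  → 0 9
POP     → 0
DUP     → 0 0
PUSH 4  → 0 0 4
ROT     → 0 4 0
EQ      → 0 0
DUP     → 0 0 0
LT      → 0 0
LOAD 2  → 0 0 10
STORE 1 → 0 0
EQ      → 1
DUP     → 1 1
MUL     → 1
PUSH 58 → 1 58
NEG     → 1 -58
STORE 2 → 1

-58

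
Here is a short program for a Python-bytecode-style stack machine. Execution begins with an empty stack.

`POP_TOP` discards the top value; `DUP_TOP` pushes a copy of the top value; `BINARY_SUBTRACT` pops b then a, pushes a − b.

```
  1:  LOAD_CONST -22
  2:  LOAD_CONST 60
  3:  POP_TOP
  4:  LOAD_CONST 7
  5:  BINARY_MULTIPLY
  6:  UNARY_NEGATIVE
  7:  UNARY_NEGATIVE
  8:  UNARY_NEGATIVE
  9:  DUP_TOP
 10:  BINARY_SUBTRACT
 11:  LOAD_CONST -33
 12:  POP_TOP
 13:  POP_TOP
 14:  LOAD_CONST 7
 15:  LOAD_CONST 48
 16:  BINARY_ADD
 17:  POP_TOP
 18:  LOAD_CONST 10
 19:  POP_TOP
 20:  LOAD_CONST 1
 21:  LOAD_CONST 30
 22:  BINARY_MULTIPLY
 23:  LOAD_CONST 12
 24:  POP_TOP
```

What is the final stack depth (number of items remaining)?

LOAD_CONST -22   -22
LOAD_CONST 60    -22 60
POP_TOP          -22
LOAD_CONST 7     -22 7
BINARY_MULTIPLY  -154
UNARY_NEGATIVE   154
UNARY_NEGATIVE   -154
UNARY_NEGATIVE   154
DUP_TOP          154 154
BINARY_SUBTRACT  0
LOAD_CONST -33   0 -33
POP_TOP          0
POP_TOP          (empty)
LOAD_CONST 7     7
LOAD_CONST 48    7 48
BINARY_ADD       55
POP_TOP          (empty)
LOAD_CONST 10    10
POP_TOP          (empty)
LOAD_CONST 1     1
LOAD_CONST 30    1 30
BINARY_MULTIPLY  30
LOAD_CONST 12    30 12
POP_TOP          30

1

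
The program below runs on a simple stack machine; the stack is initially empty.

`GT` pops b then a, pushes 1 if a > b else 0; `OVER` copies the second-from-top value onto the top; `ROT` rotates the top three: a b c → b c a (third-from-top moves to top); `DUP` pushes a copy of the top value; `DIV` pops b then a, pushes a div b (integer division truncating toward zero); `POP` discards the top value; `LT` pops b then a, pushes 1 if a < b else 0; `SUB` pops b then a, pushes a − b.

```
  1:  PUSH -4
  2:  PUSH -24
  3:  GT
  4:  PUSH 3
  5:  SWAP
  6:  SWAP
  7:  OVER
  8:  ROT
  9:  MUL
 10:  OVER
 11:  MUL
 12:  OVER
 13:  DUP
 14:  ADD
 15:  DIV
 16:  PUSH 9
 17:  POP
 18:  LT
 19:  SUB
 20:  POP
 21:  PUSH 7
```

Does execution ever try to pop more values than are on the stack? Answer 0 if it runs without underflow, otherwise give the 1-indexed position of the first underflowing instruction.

19

PUSH -4   [-4]
PUSH -24  [-4, -24]
GT        [1]
PUSH 3    [1, 3]
SWAP      [3, 1]
SWAP      [1, 3]
OVER      [1, 3, 1]
ROT       [3, 1, 1]
MUL       [3, 1]
OVER      [3, 1, 3]
MUL       [3, 3]
OVER      [3, 3, 3]
DUP       [3, 3, 3, 3]
ADD       [3, 3, 6]
DIV       [3, 0]
PUSH 9    [3, 0, 9]
POP       [3, 0]
LT        [0]
SUB  — needs 2 operands, stack has 1 → underflow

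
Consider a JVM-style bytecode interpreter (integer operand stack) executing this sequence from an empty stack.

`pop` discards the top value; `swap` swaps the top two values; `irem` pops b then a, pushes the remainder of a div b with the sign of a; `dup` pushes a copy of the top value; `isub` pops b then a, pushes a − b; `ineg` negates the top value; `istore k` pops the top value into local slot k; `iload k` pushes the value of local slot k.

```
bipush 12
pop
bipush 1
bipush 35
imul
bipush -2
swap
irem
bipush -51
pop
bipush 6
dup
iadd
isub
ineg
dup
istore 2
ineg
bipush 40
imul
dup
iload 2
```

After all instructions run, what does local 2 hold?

14

bipush 12  → [12]
pop        → []
bipush 1   → [1]
bipush 35  → [1, 35]
imul       → [35]
bipush -2  → [35, -2]
swap       → [-2, 35]
irem       → [-2]
bipush -51 → [-2, -51]
pop        → [-2]
bipush 6   → [-2, 6]
dup        → [-2, 6, 6]
iadd       → [-2, 12]
isub       → [-14]
ineg       → [14]
dup        → [14, 14]
istore 2   → [14]
ineg       → [-14]
bipush 40  → [-14, 40]
imul       → [-560]
dup        → [-560, -560]
iload 2    → [-560, -560, 14]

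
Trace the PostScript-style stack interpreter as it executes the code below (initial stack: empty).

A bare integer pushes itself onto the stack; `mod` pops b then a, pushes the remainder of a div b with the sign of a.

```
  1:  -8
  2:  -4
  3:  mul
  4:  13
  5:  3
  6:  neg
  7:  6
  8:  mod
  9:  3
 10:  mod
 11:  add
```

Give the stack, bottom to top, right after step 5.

[32, 13, 3]

-8  : -8
-4  : -8 -4
mul : 32
13  : 32 13
3   : 32 13 3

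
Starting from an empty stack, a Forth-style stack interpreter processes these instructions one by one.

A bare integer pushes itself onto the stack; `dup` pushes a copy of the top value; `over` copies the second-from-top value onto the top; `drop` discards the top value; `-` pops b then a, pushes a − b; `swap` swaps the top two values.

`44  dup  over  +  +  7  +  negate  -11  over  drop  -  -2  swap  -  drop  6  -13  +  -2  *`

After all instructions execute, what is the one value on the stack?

14

44     -> [44]
dup    -> [44, 44]
over   -> [44, 44, 44]
+      -> [44, 88]
+      -> [132]
7      -> [132, 7]
+      -> [139]
negate -> [-139]
-11    -> [-139, -11]
over   -> [-139, -11, -139]
drop   -> [-139, -11]
-      -> [-128]
-2     -> [-128, -2]
swap   -> [-2, -128]
-      -> [126]
drop   -> []
6      -> [6]
-13    -> [6, -13]
+      -> [-7]
-2     -> [-7, -2]
*      -> [14]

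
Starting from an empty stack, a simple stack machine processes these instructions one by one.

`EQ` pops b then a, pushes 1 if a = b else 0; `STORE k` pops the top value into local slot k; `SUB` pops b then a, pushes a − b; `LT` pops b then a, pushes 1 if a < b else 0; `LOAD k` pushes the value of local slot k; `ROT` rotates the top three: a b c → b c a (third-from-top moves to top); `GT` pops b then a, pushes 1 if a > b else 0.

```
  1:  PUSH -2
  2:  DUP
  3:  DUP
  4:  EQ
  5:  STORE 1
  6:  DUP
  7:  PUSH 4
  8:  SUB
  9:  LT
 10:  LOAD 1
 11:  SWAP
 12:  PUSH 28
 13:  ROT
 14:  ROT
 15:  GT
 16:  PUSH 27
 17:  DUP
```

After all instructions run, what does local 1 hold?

PUSH -2 : -2
DUP     : -2 -2
DUP     : -2 -2 -2
EQ      : -2 1
STORE 1 : -2
DUP     : -2 -2
PUSH 4  : -2 -2 4
SUB     : -2 -6
LT      : 0
LOAD 1  : 0 1
SWAP    : 1 0
PUSH 28 : 1 0 28
ROT     : 0 28 1
ROT     : 28 1 0
GT      : 28 1
PUSH 27 : 28 1 27
DUP     : 28 1 27 27

1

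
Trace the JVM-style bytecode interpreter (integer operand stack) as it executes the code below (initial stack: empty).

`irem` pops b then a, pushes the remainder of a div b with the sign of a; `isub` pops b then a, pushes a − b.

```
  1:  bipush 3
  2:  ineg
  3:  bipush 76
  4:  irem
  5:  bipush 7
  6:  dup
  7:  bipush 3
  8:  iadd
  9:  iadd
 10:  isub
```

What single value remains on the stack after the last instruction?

bipush 3  : [3]
ineg      : [-3]
bipush 76 : [-3, 76]
irem      : [-3]
bipush 7  : [-3, 7]
dup       : [-3, 7, 7]
bipush 3  : [-3, 7, 7, 3]
iadd      : [-3, 7, 10]
iadd      : [-3, 17]
isub      : [-20]

-20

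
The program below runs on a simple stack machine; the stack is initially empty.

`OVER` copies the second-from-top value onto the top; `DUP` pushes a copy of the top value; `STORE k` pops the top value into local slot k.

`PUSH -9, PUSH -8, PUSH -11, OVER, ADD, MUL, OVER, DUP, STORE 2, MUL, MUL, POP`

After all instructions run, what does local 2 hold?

-9

PUSH -9  → [-9]
PUSH -8  → [-9, -8]
PUSH -11 → [-9, -8, -11]
OVER     → [-9, -8, -11, -8]
ADD      → [-9, -8, -19]
MUL      → [-9, 152]
OVER     → [-9, 152, -9]
DUP      → [-9, 152, -9, -9]
STORE 2  → [-9, 152, -9]
MUL      → [-9, -1368]
MUL      → [12312]
POP      → []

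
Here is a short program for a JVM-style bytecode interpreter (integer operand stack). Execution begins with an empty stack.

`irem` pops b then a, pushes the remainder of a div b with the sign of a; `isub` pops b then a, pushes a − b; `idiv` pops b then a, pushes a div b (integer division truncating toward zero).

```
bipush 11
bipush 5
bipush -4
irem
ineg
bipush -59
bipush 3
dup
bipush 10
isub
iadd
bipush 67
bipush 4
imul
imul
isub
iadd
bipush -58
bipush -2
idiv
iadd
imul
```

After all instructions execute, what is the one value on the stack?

11451

bipush 11   [11]
bipush 5    [11, 5]
bipush -4   [11, 5, -4]
irem        [11, 1]
ineg        [11, -1]
bipush -59  [11, -1, -59]
bipush 3    [11, -1, -59, 3]
dup         [11, -1, -59, 3, 3]
bipush 10   [11, -1, -59, 3, 3, 10]
isub        [11, -1, -59, 3, -7]
iadd        [11, -1, -59, -4]
bipush 67   [11, -1, -59, -4, 67]
bipush 4    [11, -1, -59, -4, 67, 4]
imul        [11, -1, -59, -4, 268]
imul        [11, -1, -59, -1072]
isub        [11, -1, 1013]
iadd        [11, 1012]
bipush -58  [11, 1012, -58]
bipush -2   [11, 1012, -58, -2]
idiv        [11, 1012, 29]
iadd        [11, 1041]
imul        [11451]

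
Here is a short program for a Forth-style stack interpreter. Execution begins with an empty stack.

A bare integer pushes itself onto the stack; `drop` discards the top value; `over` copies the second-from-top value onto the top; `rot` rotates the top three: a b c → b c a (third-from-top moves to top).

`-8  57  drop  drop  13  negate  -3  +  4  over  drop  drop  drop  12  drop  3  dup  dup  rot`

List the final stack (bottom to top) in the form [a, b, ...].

-8     → [-8]
57     → [-8, 57]
drop   → [-8]
drop   → []
13     → [13]
negate → [-13]
-3     → [-13, -3]
+      → [-16]
4      → [-16, 4]
over   → [-16, 4, -16]
drop   → [-16, 4]
drop   → [-16]
drop   → []
12     → [12]
drop   → []
3      → [3]
dup    → [3, 3]
dup    → [3, 3, 3]
rot    → [3, 3, 3]

[3, 3, 3]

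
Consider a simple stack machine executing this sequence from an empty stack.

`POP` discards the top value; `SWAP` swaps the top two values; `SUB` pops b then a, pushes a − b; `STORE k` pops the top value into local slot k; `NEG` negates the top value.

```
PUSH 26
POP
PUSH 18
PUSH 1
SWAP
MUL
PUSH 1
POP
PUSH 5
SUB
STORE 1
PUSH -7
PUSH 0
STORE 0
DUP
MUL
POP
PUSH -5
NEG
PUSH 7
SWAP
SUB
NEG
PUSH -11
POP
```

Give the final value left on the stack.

-2

PUSH 26   26
POP       (empty)
PUSH 18   18
PUSH 1    18 1
SWAP      1 18
MUL       18
PUSH 1    18 1
POP       18
PUSH 5    18 5
SUB       13
STORE 1   (empty)
PUSH -7   -7
PUSH 0    -7 0
STORE 0   -7
DUP       -7 -7
MUL       49
POP       (empty)
PUSH -5   -5
NEG       5
PUSH 7    5 7
SWAP      7 5
SUB       2
NEG       -2
PUSH -11  -2 -11
POP       -2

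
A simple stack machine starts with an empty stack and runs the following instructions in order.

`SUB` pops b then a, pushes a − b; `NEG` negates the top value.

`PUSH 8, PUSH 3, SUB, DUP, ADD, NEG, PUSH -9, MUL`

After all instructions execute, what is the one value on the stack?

PUSH 8  : [8]
PUSH 3  : [8, 3]
SUB     : [5]
DUP     : [5, 5]
ADD     : [10]
NEG     : [-10]
PUSH -9 : [-10, -9]
MUL     : [90]

90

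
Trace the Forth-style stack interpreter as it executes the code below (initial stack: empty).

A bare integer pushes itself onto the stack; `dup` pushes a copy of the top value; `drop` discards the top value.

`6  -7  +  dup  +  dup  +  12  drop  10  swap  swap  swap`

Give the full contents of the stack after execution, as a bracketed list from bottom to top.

[10, -4]

6    -> 6
-7   -> 6 -7
+    -> -1
dup  -> -1 -1
+    -> -2
dup  -> -2 -2
+    -> -4
12   -> -4 12
drop -> -4
10   -> -4 10
swap -> 10 -4
swap -> -4 10
swap -> 10 -4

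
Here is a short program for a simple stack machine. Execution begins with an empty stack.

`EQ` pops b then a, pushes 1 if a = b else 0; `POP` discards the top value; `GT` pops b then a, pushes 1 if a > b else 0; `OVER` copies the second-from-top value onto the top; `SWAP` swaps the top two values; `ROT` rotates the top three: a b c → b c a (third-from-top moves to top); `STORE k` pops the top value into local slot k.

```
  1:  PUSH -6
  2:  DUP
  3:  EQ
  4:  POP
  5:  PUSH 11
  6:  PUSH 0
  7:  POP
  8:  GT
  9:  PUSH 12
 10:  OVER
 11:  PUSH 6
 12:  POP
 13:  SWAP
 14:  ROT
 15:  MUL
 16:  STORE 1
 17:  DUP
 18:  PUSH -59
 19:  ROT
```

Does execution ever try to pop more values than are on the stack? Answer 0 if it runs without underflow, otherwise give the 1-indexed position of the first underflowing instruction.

8

PUSH -6 -> -6
DUP     -> -6 -6
EQ      -> 1
POP     -> (empty)
PUSH 11 -> 11
PUSH 0  -> 11 0
POP     -> 11
GT  — needs 2 operands, stack has 1 → underflow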